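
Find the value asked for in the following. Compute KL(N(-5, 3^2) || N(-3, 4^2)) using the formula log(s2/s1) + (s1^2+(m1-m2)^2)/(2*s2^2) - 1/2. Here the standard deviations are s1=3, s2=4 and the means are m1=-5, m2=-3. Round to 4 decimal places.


KL divergence between normal distributions:
KL = log(s2/s1) + (s1^2 + (m1-m2)^2)/(2*s2^2) - 1/2.
log(4/3) = 0.287682.
(3^2 + (-5--3)^2)/(2*4^2) = (9 + 4)/32 = 0.40625.
KL = 0.287682 + 0.40625 - 0.5 = 0.1939

0.1939


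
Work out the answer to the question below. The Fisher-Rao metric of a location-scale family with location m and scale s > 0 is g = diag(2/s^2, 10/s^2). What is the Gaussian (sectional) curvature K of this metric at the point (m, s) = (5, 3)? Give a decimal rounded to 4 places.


The metric has the form g = (A dm^2 + B ds^2)/s^2 with A = 2, B = 10.
Substitute u = sqrt(A/B)*m: g = B*(du^2 + ds^2)/s^2, i.e. B times the
Poincare upper half-plane metric, which has constant Gaussian curvature -1.
Scaling a 2D metric by a constant c divides the Gaussian curvature by c,
so K = -1/B = -1/(10) = -0.1000 everywhere (the point (m, s) = (5, 3) is irrelevant:
the curvature is constant).
The requested Gaussian curvature is K = -0.1000.

-0.1000


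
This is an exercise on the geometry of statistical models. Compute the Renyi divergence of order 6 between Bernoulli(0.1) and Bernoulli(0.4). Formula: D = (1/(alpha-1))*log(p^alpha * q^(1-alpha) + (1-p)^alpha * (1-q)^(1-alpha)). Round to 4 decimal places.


Renyi divergence of order alpha between Bernoulli distributions:
D = (1/(alpha-1))*log(p^alpha * q^(1-alpha) + (1-p)^alpha * (1-q)^(1-alpha)).
alpha = 6, p = 0.1, q = 0.4.
p^alpha * q^(1-alpha) = 0.1^6 * 0.4^-5 = 9.8e-05.
(1-p)^alpha * (1-q)^(1-alpha) = 0.9^6 * 0.6^-5 = 6.834375.
sum = 9.8e-05 + 6.834375 = 6.834473.
D = (1/5)*log(6.834473) = 0.3844

0.3844


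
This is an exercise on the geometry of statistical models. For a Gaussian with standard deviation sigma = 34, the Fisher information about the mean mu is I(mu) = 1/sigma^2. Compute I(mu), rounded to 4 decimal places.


The Fisher information for the mean of a normal distribution is I(mu) = 1/sigma^2.
sigma = 34, so sigma^2 = 1156.
I(mu) = 1/1156 = 0.0009

0.0009


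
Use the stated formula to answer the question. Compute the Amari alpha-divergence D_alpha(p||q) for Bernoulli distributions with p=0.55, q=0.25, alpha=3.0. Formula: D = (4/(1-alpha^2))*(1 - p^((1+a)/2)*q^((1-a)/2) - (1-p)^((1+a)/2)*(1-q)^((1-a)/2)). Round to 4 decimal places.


Amari alpha-divergence:
D = (4/(1-alpha^2))*(1 - p^((1+a)/2)*q^((1-a)/2) - (1-p)^((1+a)/2)*(1-q)^((1-a)/2)).
alpha = 3.0, p = 0.55, q = 0.25.
e1 = (1+alpha)/2 = 2.0, e2 = (1-alpha)/2 = -1.0.
t1 = p^e1 * q^e2 = 0.55^2.0 * 0.25^-1.0 = 1.21.
t2 = (1-p)^e1 * (1-q)^e2 = 0.45^2.0 * 0.75^-1.0 = 0.27.
4/(1-alpha^2) = -0.5.
D = -0.5*(1 - 1.21 - 0.27) = 0.2400

0.2400


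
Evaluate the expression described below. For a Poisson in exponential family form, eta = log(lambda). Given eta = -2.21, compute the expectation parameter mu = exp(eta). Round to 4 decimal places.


Expectation parameter for Poisson exponential family:
mu = exp(eta).
eta = -2.21.
mu = exp(-2.21) = 0.1097

0.1097


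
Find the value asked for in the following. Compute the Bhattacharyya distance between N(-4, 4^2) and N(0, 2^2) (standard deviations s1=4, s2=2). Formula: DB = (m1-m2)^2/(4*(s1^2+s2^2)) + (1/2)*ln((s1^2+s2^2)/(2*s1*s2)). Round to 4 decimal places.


Bhattacharyya distance between two Gaussians:
DB = (m1-m2)^2/(4*(s1^2+s2^2)) + (1/2)*ln((s1^2+s2^2)/(2*s1*s2)).
(m1-m2)^2 = (-4)^2 = 16.
s1^2+s2^2 = 16 + 4 = 20.
term1 = 16/80 = 0.2.
term2 = 0.5*ln(20/16.0) = 0.111572.
DB = 0.2 + 0.111572 = 0.3116

0.3116


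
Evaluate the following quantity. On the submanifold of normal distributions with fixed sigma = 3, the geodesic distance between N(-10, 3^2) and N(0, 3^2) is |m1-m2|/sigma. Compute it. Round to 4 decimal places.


On the fixed-variance normal subfamily, geodesic distance = |m1-m2|/sigma.
|-10 - 0| = 10.
sigma = 3.
d = 10/3 = 3.3333

3.3333


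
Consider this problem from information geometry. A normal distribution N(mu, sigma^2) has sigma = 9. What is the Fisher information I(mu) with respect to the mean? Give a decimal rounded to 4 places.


The Fisher information for the mean of a normal distribution is I(mu) = 1/sigma^2.
sigma = 9, so sigma^2 = 81.
I(mu) = 1/81 = 0.0123

0.0123


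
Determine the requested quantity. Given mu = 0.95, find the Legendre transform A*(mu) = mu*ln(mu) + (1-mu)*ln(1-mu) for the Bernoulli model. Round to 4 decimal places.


Legendre transform for Bernoulli:
A*(mu) = mu*log(mu) + (1-mu)*log(1-mu).
mu = 0.95, 1-mu = 0.05.
mu*log(mu) = 0.95*log(0.95) = -0.048729.
(1-mu)*log(1-mu) = 0.05*log(0.05) = -0.149787.
A* = -0.048729 + -0.149787 = -0.1985

-0.1985


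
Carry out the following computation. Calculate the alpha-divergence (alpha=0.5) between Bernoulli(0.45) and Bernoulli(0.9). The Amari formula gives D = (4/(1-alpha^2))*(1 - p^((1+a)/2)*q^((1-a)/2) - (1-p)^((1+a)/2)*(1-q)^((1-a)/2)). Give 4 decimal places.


Amari alpha-divergence:
D = (4/(1-alpha^2))*(1 - p^((1+a)/2)*q^((1-a)/2) - (1-p)^((1+a)/2)*(1-q)^((1-a)/2)).
alpha = 0.5, p = 0.45, q = 0.9.
e1 = (1+alpha)/2 = 0.75, e2 = (1-alpha)/2 = 0.25.
t1 = p^e1 * q^e2 = 0.45^0.75 * 0.9^0.25 = 0.535143.
t2 = (1-p)^e1 * (1-q)^e2 = 0.55^0.75 * 0.1^0.25 = 0.359147.
4/(1-alpha^2) = 5.333333.
D = 5.333333*(1 - 0.535143 - 0.359147) = 0.5638

0.5638


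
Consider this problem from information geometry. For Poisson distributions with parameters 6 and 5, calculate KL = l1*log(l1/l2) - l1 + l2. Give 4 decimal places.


KL divergence for Poisson:
KL = l1*log(l1/l2) - l1 + l2.
l1 = 6, l2 = 5.
log(6/5) = 0.182322.
l1*log(l1/l2) = 6 * 0.182322 = 1.093929.
KL = 1.093929 - 6 + 5 = 0.0939

0.0939


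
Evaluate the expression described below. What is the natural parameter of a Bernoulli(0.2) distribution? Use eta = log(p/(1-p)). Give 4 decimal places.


Natural parameter for Bernoulli: eta = log(p/(1-p)).
p = 0.2, 1-p = 0.8.
p/(1-p) = 0.25.
eta = log(0.25) = -1.3863

-1.3863


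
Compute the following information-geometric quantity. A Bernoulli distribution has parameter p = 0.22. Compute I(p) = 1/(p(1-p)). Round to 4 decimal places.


For Bernoulli(p), Fisher information is I(p) = 1/(p*(1-p)).
p = 0.22, 1-p = 0.78.
p*(1-p) = 0.1716.
I(p) = 1/0.1716 = 5.8275

5.8275


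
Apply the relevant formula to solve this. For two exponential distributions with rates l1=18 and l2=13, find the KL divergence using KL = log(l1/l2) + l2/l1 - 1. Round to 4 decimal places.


KL divergence for exponential family:
KL = log(l1/l2) + l2/l1 - 1.
log(18/13) = 0.325422.
13/18 = 0.722222.
KL = 0.325422 + 0.722222 - 1 = 0.0476

0.0476


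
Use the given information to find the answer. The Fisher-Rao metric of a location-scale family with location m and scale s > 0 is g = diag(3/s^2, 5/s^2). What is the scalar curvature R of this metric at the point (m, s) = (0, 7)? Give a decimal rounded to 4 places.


The metric has the form g = (A dm^2 + B ds^2)/s^2 with A = 3, B = 5.
Substitute u = sqrt(A/B)*m: g = B*(du^2 + ds^2)/s^2, i.e. B times the
Poincare upper half-plane metric, which has constant Gaussian curvature -1.
Scaling a 2D metric by a constant c divides the Gaussian curvature by c,
so K = -1/B = -1/(5) = -0.2000 everywhere (the point (m, s) = (0, 7) is irrelevant:
the curvature is constant).
Scalar curvature in dimension 2: R = 2K = -2/(5) = -0.4000.

-0.4000


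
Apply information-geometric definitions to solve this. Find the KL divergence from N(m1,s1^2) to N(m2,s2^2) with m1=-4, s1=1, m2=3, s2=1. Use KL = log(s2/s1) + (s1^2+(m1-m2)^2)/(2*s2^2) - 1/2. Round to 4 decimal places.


KL divergence between normal distributions:
KL = log(s2/s1) + (s1^2 + (m1-m2)^2)/(2*s2^2) - 1/2.
log(1/1) = 0.0.
(1^2 + (-4-3)^2)/(2*1^2) = (1 + 49)/2 = 25.0.
KL = 0.0 + 25.0 - 0.5 = 24.5000

24.5000


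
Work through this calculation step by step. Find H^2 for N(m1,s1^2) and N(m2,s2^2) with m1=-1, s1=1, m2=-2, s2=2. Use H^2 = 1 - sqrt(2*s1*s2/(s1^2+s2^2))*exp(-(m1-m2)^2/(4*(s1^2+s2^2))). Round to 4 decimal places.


Squared Hellinger distance for Gaussians:
H^2 = 1 - sqrt(2*s1*s2/(s1^2+s2^2)) * exp(-(m1-m2)^2/(4*(s1^2+s2^2))).
s1^2 = 1, s2^2 = 4, s1^2+s2^2 = 5.
sqrt(2*1*2/(5)) = 0.894427.
(m1-m2)^2 = (1)^2 = 1.
exp(-1/(4*5)) = exp(-0.05) = 0.951229.
H^2 = 1 - 0.894427*0.951229 = 0.1492

0.1492


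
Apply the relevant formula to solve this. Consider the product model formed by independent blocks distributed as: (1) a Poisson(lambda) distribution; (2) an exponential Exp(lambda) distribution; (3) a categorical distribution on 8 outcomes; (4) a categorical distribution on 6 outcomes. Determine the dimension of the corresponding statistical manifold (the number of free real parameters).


The dimension of a statistical manifold equals the number of free
(independent) real parameters of the model. For a product of independent
blocks the parameter counts add.
- Poisson (lambda): 1.
- exponential (lambda): 1.
- categorical on 8 outcomes (probabilities sum to 1): 8-1 = 7.
- categorical on 6 outcomes (probabilities sum to 1): 6-1 = 5.
Total = 1 + 1 + 7 + 5 = 14.
Dimension = 14

14


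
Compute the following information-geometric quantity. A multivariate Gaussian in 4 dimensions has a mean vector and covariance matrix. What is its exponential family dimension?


Exponential family dimension calculation:
For 4-dim MVN: mean has 4 params, covariance has 4*5/2 = 10 unique entries.
Total dim = 4 + 10 = 14.

14


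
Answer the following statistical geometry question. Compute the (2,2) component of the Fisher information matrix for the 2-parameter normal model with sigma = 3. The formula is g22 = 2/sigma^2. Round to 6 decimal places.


For the 2-parameter normal family, the Fisher metric has:
  g11 = 1/sigma^2, g22 = 2/sigma^2.
sigma = 3, sigma^2 = 9.
g22 = 0.222222

0.222222


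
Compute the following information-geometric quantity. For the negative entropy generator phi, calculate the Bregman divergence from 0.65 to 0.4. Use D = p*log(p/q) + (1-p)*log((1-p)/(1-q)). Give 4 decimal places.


Bregman divergence with negative entropy generator:
D = p*log(p/q) + (1-p)*log((1-p)/(1-q)).
p = 0.65, q = 0.4.
p*log(p/q) = 0.65*log(0.65/0.4) = 0.31558.
(1-p)*log((1-p)/(1-q)) = 0.35*log(0.35/0.6) = -0.188649.
D = 0.31558 + -0.188649 = 0.1269

0.1269


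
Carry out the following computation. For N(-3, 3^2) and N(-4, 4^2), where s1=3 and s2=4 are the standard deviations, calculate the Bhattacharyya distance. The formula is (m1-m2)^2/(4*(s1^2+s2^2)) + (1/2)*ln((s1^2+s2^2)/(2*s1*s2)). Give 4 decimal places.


Bhattacharyya distance between two Gaussians:
DB = (m1-m2)^2/(4*(s1^2+s2^2)) + (1/2)*ln((s1^2+s2^2)/(2*s1*s2)).
(m1-m2)^2 = (1)^2 = 1.
s1^2+s2^2 = 9 + 16 = 25.
term1 = 1/100 = 0.01.
term2 = 0.5*ln(25/24.0) = 0.020411.
DB = 0.01 + 0.020411 = 0.0304

0.0304


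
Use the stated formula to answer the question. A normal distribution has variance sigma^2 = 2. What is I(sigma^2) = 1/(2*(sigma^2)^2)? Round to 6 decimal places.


Fisher information for variance: I(sigma^2) = 1/(2*sigma^4).
sigma^2 = 2, so sigma^4 = 4.
I = 1/(2*4) = 1/8 = 0.125000

0.125000


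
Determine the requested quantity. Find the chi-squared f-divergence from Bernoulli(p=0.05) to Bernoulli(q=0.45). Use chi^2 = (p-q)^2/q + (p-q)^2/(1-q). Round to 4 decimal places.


Chi-squared divergence between Bernoulli distributions:
chi^2 = (p-q)^2/q + (p-q)^2/(1-q).
p = 0.05, q = 0.45, p-q = -0.4.
(p-q)^2 = 0.16.
term1 = 0.16/0.45 = 0.355556.
term2 = 0.16/0.55 = 0.290909.
chi^2 = 0.355556 + 0.290909 = 0.6465

0.6465


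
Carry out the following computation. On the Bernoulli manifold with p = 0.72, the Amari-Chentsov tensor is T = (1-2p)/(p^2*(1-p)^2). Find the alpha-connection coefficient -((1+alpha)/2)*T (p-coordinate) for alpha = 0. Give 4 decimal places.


Skewness (Amari-Chentsov) tensor: T = (1-2p)/(p^2*(1-p)^2).
p = 0.72, 1-2p = -0.44, p^2 = 0.5184, (1-p)^2 = 0.0784.
T = -0.44/(0.5184 * 0.0784) = -10.82609.
In the p-coordinate, Gamma^(alpha) = Gamma^(0) - (alpha/2)*T with Gamma^(0) = (1/2)*g'(p) = -T/2,
so Gamma^(alpha) = -((1+alpha)/2)*T.
alpha = 0, -(1+alpha)/2 = -0.5.
Gamma = -0.5 * -10.82609 = 5.4130

5.4130


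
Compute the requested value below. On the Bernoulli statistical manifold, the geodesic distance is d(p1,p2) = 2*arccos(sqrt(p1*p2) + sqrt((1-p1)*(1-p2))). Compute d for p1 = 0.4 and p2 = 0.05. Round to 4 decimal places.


Geodesic distance on Bernoulli manifold:
d(p1,p2) = 2*arccos(sqrt(p1*p2) + sqrt((1-p1)*(1-p2))).
sqrt(p1*p2) = sqrt(0.4*0.05) = 0.141421.
sqrt((1-p1)*(1-p2)) = sqrt(0.6*0.95) = 0.754983.
arg = 0.141421 + 0.754983 = 0.896405.
d = 2*arccos(0.896405) = 0.9184

0.9184


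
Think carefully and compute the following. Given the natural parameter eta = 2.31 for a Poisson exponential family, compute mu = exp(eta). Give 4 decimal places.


Expectation parameter for Poisson exponential family:
mu = exp(eta).
eta = 2.31.
mu = exp(2.31) = 10.0744

10.0744


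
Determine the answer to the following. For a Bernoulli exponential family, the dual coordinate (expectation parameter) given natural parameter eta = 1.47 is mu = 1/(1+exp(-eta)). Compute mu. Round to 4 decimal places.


Dual coordinate (expectation parameter) for Bernoulli:
mu = 1/(1+exp(-eta)).
eta = 1.47.
exp(-eta) = exp(-1.47) = 0.229925.
mu = 1/(1+0.229925) = 0.8131

0.8131


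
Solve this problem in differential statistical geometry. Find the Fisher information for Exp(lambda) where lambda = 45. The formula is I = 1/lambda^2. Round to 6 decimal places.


Fisher information for exponential: I(lambda) = 1/lambda^2.
lambda = 45, lambda^2 = 2025.
I = 1/2025 = 0.000494

0.000494


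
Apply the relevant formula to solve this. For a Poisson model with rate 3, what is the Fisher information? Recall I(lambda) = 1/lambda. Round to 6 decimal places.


Fisher information for Poisson: I(lambda) = 1/lambda.
lambda = 3.
I(lambda) = 1/3 = 0.333333

0.333333


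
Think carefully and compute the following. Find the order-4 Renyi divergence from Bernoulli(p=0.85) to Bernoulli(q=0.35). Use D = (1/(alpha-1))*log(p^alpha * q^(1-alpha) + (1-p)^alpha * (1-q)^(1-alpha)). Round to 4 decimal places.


Renyi divergence of order alpha between Bernoulli distributions:
D = (1/(alpha-1))*log(p^alpha * q^(1-alpha) + (1-p)^alpha * (1-q)^(1-alpha)).
alpha = 4, p = 0.85, q = 0.35.
p^alpha * q^(1-alpha) = 0.85^4 * 0.35^-3 = 12.175073.
(1-p)^alpha * (1-q)^(1-alpha) = 0.15^4 * 0.65^-3 = 0.001843.
sum = 12.175073 + 0.001843 = 12.176916.
D = (1/3)*log(12.176916) = 0.8332

0.8332


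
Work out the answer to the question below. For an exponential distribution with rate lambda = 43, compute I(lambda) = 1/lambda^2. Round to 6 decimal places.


Fisher information for exponential: I(lambda) = 1/lambda^2.
lambda = 43, lambda^2 = 1849.
I = 1/1849 = 0.000541

0.000541


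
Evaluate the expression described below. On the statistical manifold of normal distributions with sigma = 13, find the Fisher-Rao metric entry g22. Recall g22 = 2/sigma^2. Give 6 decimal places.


For the 2-parameter normal family, the Fisher metric has:
  g11 = 1/sigma^2, g22 = 2/sigma^2.
sigma = 13, sigma^2 = 169.
g22 = 0.011834

0.011834


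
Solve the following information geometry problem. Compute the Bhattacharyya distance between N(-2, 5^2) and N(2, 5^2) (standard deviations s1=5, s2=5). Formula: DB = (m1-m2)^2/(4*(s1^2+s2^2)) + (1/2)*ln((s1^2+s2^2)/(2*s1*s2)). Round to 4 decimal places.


Bhattacharyya distance between two Gaussians:
DB = (m1-m2)^2/(4*(s1^2+s2^2)) + (1/2)*ln((s1^2+s2^2)/(2*s1*s2)).
(m1-m2)^2 = (-4)^2 = 16.
s1^2+s2^2 = 25 + 25 = 50.
term1 = 16/200 = 0.08.
term2 = 0.5*ln(50/50.0) = 0.0.
DB = 0.08 + 0.0 = 0.0800

0.0800


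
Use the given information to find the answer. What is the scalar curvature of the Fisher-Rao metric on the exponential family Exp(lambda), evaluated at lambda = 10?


This family has a single free parameter, so its statistical manifold
is 1-dimensional. The Riemann curvature tensor of any 1-dimensional
Riemannian manifold vanishes identically, so R = 0.

0


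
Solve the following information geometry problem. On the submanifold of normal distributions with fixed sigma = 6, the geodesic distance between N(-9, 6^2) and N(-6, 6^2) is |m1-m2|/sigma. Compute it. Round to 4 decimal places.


On the fixed-variance normal subfamily, geodesic distance = |m1-m2|/sigma.
|-9 - -6| = 3.
sigma = 6.
d = 3/6 = 0.5000

0.5000


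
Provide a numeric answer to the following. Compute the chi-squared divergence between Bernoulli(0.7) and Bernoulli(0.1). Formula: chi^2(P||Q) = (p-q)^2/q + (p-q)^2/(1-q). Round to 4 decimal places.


Chi-squared divergence between Bernoulli distributions:
chi^2 = (p-q)^2/q + (p-q)^2/(1-q).
p = 0.7, q = 0.1, p-q = 0.6.
(p-q)^2 = 0.36.
term1 = 0.36/0.1 = 3.6.
term2 = 0.36/0.9 = 0.4.
chi^2 = 3.6 + 0.4 = 4.0000

4.0000


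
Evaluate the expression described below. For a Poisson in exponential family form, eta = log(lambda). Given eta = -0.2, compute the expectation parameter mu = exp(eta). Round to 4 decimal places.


Expectation parameter for Poisson exponential family:
mu = exp(eta).
eta = -0.2.
mu = exp(-0.2) = 0.8187

0.8187


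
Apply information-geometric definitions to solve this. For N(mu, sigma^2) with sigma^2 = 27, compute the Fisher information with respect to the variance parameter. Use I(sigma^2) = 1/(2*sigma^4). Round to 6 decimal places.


Fisher information for variance: I(sigma^2) = 1/(2*sigma^4).
sigma^2 = 27, so sigma^4 = 729.
I = 1/(2*729) = 1/1458 = 0.000686

0.000686


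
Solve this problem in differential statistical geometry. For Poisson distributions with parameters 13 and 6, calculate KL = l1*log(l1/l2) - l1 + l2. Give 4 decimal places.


KL divergence for Poisson:
KL = l1*log(l1/l2) - l1 + l2.
l1 = 13, l2 = 6.
log(13/6) = 0.77319.
l1*log(l1/l2) = 13 * 0.77319 = 10.051469.
KL = 10.051469 - 13 + 6 = 3.0515

3.0515


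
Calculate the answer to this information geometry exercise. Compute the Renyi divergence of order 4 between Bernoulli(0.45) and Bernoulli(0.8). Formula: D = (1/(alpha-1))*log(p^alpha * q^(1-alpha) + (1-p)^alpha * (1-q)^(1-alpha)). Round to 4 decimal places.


Renyi divergence of order alpha between Bernoulli distributions:
D = (1/(alpha-1))*log(p^alpha * q^(1-alpha) + (1-p)^alpha * (1-q)^(1-alpha)).
alpha = 4, p = 0.45, q = 0.8.
p^alpha * q^(1-alpha) = 0.45^4 * 0.8^-3 = 0.08009.
(1-p)^alpha * (1-q)^(1-alpha) = 0.55^4 * 0.2^-3 = 11.438281.
sum = 0.08009 + 11.438281 = 11.518372.
D = (1/3)*log(11.518372) = 0.8146

0.8146


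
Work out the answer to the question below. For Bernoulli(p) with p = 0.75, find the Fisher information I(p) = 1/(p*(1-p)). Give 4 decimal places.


For Bernoulli(p), Fisher information is I(p) = 1/(p*(1-p)).
p = 0.75, 1-p = 0.25.
p*(1-p) = 0.1875.
I(p) = 1/0.1875 = 5.3333

5.3333


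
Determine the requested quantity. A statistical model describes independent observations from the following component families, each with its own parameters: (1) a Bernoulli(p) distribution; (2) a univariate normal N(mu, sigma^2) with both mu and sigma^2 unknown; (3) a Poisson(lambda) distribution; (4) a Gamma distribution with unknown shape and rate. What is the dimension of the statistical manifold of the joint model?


The dimension of a statistical manifold equals the number of free
(independent) real parameters of the model. For a product of independent
blocks the parameter counts add.
- Bernoulli (p): 1.
- normal (mu, sigma^2): 2.
- Poisson (lambda): 1.
- Gamma (shape, rate): 2.
Total = 1 + 2 + 1 + 2 = 6.
Dimension = 6

6


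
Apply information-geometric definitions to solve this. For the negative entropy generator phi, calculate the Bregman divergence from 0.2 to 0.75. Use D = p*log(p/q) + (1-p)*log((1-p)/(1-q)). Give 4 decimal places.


Bregman divergence with negative entropy generator:
D = p*log(p/q) + (1-p)*log((1-p)/(1-q)).
p = 0.2, q = 0.75.
p*log(p/q) = 0.2*log(0.2/0.75) = -0.264351.
(1-p)*log((1-p)/(1-q)) = 0.8*log(0.8/0.25) = 0.930521.
D = -0.264351 + 0.930521 = 0.6662

0.6662


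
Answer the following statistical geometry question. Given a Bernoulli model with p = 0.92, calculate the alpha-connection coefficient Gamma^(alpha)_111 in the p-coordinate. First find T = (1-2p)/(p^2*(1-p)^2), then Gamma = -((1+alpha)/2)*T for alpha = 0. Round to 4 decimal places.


Skewness (Amari-Chentsov) tensor: T = (1-2p)/(p^2*(1-p)^2).
p = 0.92, 1-2p = -0.84, p^2 = 0.8464, (1-p)^2 = 0.0064.
T = -0.84/(0.8464 * 0.0064) = -155.068526.
In the p-coordinate, Gamma^(alpha) = Gamma^(0) - (alpha/2)*T with Gamma^(0) = (1/2)*g'(p) = -T/2,
so Gamma^(alpha) = -((1+alpha)/2)*T.
alpha = 0, -(1+alpha)/2 = -0.5.
Gamma = -0.5 * -155.068526 = 77.5343

77.5343


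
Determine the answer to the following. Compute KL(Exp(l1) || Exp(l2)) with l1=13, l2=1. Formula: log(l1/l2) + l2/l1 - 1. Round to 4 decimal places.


KL divergence for exponential family:
KL = log(l1/l2) + l2/l1 - 1.
log(13/1) = 2.564949.
1/13 = 0.076923.
KL = 2.564949 + 0.076923 - 1 = 1.6419

1.6419


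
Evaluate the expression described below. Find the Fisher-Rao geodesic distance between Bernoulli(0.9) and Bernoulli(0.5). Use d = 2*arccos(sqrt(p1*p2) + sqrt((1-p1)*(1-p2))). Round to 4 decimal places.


Geodesic distance on Bernoulli manifold:
d(p1,p2) = 2*arccos(sqrt(p1*p2) + sqrt((1-p1)*(1-p2))).
sqrt(p1*p2) = sqrt(0.9*0.5) = 0.67082.
sqrt((1-p1)*(1-p2)) = sqrt(0.1*0.5) = 0.223607.
arg = 0.67082 + 0.223607 = 0.894427.
d = 2*arccos(0.894427) = 0.9273

0.9273


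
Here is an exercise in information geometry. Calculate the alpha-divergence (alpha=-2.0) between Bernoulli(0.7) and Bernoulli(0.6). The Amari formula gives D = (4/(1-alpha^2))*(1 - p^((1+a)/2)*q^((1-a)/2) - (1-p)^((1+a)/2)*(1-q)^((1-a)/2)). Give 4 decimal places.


Amari alpha-divergence:
D = (4/(1-alpha^2))*(1 - p^((1+a)/2)*q^((1-a)/2) - (1-p)^((1+a)/2)*(1-q)^((1-a)/2)).
alpha = -2.0, p = 0.7, q = 0.6.
e1 = (1+alpha)/2 = -0.5, e2 = (1-alpha)/2 = 1.5.
t1 = p^e1 * q^e2 = 0.7^-0.5 * 0.6^1.5 = 0.555492.
t2 = (1-p)^e1 * (1-q)^e2 = 0.3^-0.5 * 0.4^1.5 = 0.46188.
4/(1-alpha^2) = -1.333333.
D = -1.333333*(1 - 0.555492 - 0.46188) = 0.0232

0.0232


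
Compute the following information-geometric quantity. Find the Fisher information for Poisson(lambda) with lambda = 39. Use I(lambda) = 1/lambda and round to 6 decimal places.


Fisher information for Poisson: I(lambda) = 1/lambda.
lambda = 39.
I(lambda) = 1/39 = 0.025641

0.025641


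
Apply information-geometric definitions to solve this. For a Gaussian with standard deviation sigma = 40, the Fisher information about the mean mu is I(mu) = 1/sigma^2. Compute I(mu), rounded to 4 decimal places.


The Fisher information for the mean of a normal distribution is I(mu) = 1/sigma^2.
sigma = 40, so sigma^2 = 1600.
I(mu) = 1/1600 = 0.0006

0.0006


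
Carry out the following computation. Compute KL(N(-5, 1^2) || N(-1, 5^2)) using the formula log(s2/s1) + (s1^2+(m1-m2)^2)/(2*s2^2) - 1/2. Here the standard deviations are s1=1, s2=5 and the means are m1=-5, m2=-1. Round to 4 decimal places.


KL divergence between normal distributions:
KL = log(s2/s1) + (s1^2 + (m1-m2)^2)/(2*s2^2) - 1/2.
log(5/1) = 1.609438.
(1^2 + (-5--1)^2)/(2*5^2) = (1 + 16)/50 = 0.34.
KL = 1.609438 + 0.34 - 0.5 = 1.4494

1.4494


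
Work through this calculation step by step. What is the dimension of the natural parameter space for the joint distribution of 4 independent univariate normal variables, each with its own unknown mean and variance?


Exponential family dimension calculation:
Each univariate normal has two natural parameters (mu/sigma^2 and -1/(2 sigma^2)).
With 4 independent components, dim = 2 * 4 = 8.

8


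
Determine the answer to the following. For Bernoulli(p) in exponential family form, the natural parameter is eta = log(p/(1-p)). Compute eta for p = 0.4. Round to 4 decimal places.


Natural parameter for Bernoulli: eta = log(p/(1-p)).
p = 0.4, 1-p = 0.6.
p/(1-p) = 0.666667.
eta = log(0.666667) = -0.4055

-0.4055


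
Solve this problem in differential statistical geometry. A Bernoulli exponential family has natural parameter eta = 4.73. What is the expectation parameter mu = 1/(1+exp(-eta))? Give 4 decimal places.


Dual coordinate (expectation parameter) for Bernoulli:
mu = 1/(1+exp(-eta)).
eta = 4.73.
exp(-eta) = exp(-4.73) = 0.008826.
mu = 1/(1+0.008826) = 0.9913

0.9913


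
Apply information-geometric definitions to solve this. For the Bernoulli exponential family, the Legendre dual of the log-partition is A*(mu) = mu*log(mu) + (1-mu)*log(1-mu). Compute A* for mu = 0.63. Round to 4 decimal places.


Legendre transform for Bernoulli:
A*(mu) = mu*log(mu) + (1-mu)*log(1-mu).
mu = 0.63, 1-mu = 0.37.
mu*log(mu) = 0.63*log(0.63) = -0.291082.
(1-mu)*log(1-mu) = 0.37*log(0.37) = -0.367873.
A* = -0.291082 + -0.367873 = -0.6590

-0.6590


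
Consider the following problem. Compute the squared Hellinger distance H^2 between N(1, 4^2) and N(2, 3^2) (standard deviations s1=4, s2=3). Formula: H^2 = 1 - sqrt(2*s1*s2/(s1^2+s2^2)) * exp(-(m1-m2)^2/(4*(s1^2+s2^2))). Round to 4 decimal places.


Squared Hellinger distance for Gaussians:
H^2 = 1 - sqrt(2*s1*s2/(s1^2+s2^2)) * exp(-(m1-m2)^2/(4*(s1^2+s2^2))).
s1^2 = 16, s2^2 = 9, s1^2+s2^2 = 25.
sqrt(2*4*3/(25)) = 0.979796.
(m1-m2)^2 = (-1)^2 = 1.
exp(-1/(4*25)) = exp(-0.01) = 0.99005.
H^2 = 1 - 0.979796*0.99005 = 0.0300

0.0300


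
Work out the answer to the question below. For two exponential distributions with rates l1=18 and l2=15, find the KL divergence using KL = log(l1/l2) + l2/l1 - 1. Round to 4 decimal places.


KL divergence for exponential family:
KL = log(l1/l2) + l2/l1 - 1.
log(18/15) = 0.182322.
15/18 = 0.833333.
KL = 0.182322 + 0.833333 - 1 = 0.0157

0.0157


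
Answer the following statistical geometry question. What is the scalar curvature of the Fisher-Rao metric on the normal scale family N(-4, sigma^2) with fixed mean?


This family has a single free parameter, so its statistical manifold
is 1-dimensional. The Riemann curvature tensor of any 1-dimensional
Riemannian manifold vanishes identically, so R = 0.

0


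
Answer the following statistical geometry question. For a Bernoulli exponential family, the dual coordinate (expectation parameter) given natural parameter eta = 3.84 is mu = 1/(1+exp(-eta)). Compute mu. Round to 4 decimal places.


Dual coordinate (expectation parameter) for Bernoulli:
mu = 1/(1+exp(-eta)).
eta = 3.84.
exp(-eta) = exp(-3.84) = 0.021494.
mu = 1/(1+0.021494) = 0.9790

0.9790


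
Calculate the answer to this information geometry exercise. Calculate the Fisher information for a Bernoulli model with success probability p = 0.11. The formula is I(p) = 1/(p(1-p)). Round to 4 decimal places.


For Bernoulli(p), Fisher information is I(p) = 1/(p*(1-p)).
p = 0.11, 1-p = 0.89.
p*(1-p) = 0.0979.
I(p) = 1/0.0979 = 10.2145

10.2145


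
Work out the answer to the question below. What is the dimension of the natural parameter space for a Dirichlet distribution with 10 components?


Exponential family dimension calculation:
Dirichlet with 10 components has 10 natural parameters.

10


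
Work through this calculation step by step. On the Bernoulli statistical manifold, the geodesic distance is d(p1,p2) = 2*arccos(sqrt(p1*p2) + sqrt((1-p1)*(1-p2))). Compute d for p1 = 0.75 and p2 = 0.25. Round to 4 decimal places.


Geodesic distance on Bernoulli manifold:
d(p1,p2) = 2*arccos(sqrt(p1*p2) + sqrt((1-p1)*(1-p2))).
sqrt(p1*p2) = sqrt(0.75*0.25) = 0.433013.
sqrt((1-p1)*(1-p2)) = sqrt(0.25*0.75) = 0.433013.
arg = 0.433013 + 0.433013 = 0.866025.
d = 2*arccos(0.866025) = 1.0472

1.0472


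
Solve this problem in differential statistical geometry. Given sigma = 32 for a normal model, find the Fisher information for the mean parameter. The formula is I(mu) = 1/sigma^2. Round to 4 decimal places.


The Fisher information for the mean of a normal distribution is I(mu) = 1/sigma^2.
sigma = 32, so sigma^2 = 1024.
I(mu) = 1/1024 = 0.0010

0.0010


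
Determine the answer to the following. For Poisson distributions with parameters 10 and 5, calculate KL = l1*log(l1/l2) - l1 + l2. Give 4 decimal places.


KL divergence for Poisson:
KL = l1*log(l1/l2) - l1 + l2.
l1 = 10, l2 = 5.
log(10/5) = 0.693147.
l1*log(l1/l2) = 10 * 0.693147 = 6.931472.
KL = 6.931472 - 10 + 5 = 1.9315

1.9315


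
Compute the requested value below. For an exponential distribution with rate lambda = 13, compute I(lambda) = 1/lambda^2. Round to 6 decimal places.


Fisher information for exponential: I(lambda) = 1/lambda^2.
lambda = 13, lambda^2 = 169.
I = 1/169 = 0.005917

0.005917


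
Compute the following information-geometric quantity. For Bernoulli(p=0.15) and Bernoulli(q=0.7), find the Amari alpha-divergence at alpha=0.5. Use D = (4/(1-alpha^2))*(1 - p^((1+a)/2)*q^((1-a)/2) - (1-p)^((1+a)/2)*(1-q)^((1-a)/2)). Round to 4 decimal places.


Amari alpha-divergence:
D = (4/(1-alpha^2))*(1 - p^((1+a)/2)*q^((1-a)/2) - (1-p)^((1+a)/2)*(1-q)^((1-a)/2)).
alpha = 0.5, p = 0.15, q = 0.7.
e1 = (1+alpha)/2 = 0.75, e2 = (1-alpha)/2 = 0.25.
t1 = p^e1 * q^e2 = 0.15^0.75 * 0.7^0.25 = 0.220467.
t2 = (1-p)^e1 * (1-q)^e2 = 0.85^0.75 * 0.3^0.25 = 0.655156.
4/(1-alpha^2) = 5.333333.
D = 5.333333*(1 - 0.220467 - 0.655156) = 0.6633

0.6633


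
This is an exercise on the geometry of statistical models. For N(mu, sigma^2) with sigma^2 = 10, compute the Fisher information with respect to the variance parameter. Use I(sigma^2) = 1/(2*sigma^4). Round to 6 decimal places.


Fisher information for variance: I(sigma^2) = 1/(2*sigma^4).
sigma^2 = 10, so sigma^4 = 100.
I = 1/(2*100) = 1/200 = 0.005000

0.005000


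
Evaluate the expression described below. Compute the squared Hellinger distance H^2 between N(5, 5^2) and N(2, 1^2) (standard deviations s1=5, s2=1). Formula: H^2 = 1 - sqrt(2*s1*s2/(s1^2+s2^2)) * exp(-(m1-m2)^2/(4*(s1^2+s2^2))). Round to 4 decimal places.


Squared Hellinger distance for Gaussians:
H^2 = 1 - sqrt(2*s1*s2/(s1^2+s2^2)) * exp(-(m1-m2)^2/(4*(s1^2+s2^2))).
s1^2 = 25, s2^2 = 1, s1^2+s2^2 = 26.
sqrt(2*5*1/(26)) = 0.620174.
(m1-m2)^2 = (3)^2 = 9.
exp(-9/(4*26)) = exp(-0.086538) = 0.9171.
H^2 = 1 - 0.620174*0.9171 = 0.4312

0.4312


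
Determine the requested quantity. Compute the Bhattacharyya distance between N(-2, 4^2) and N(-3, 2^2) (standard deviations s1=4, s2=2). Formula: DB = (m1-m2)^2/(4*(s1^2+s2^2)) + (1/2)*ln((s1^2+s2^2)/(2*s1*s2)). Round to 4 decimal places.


Bhattacharyya distance between two Gaussians:
DB = (m1-m2)^2/(4*(s1^2+s2^2)) + (1/2)*ln((s1^2+s2^2)/(2*s1*s2)).
(m1-m2)^2 = (1)^2 = 1.
s1^2+s2^2 = 16 + 4 = 20.
term1 = 1/80 = 0.0125.
term2 = 0.5*ln(20/16.0) = 0.111572.
DB = 0.0125 + 0.111572 = 0.1241

0.1241


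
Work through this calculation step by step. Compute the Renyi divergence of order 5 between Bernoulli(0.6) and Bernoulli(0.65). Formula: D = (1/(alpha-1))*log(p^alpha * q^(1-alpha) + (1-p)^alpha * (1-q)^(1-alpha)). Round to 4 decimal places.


Renyi divergence of order alpha between Bernoulli distributions:
D = (1/(alpha-1))*log(p^alpha * q^(1-alpha) + (1-p)^alpha * (1-q)^(1-alpha)).
alpha = 5, p = 0.6, q = 0.65.
p^alpha * q^(1-alpha) = 0.6^5 * 0.65^-4 = 0.435615.
(1-p)^alpha * (1-q)^(1-alpha) = 0.4^5 * 0.35^-4 = 0.682382.
sum = 0.435615 + 0.682382 = 1.117997.
D = (1/4)*log(1.117997) = 0.0279

0.0279


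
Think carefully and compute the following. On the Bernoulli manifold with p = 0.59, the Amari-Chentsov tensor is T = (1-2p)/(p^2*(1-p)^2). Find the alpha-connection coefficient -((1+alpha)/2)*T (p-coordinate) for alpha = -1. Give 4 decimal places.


Skewness (Amari-Chentsov) tensor: T = (1-2p)/(p^2*(1-p)^2).
p = 0.59, 1-2p = -0.18, p^2 = 0.3481, (1-p)^2 = 0.1681.
T = -0.18/(0.3481 * 0.1681) = -3.076102.
In the p-coordinate, Gamma^(alpha) = Gamma^(0) - (alpha/2)*T with Gamma^(0) = (1/2)*g'(p) = -T/2,
so Gamma^(alpha) = -((1+alpha)/2)*T.
alpha = -1, -(1+alpha)/2 = 0.0.
Gamma = 0.0 * -3.076102 = 0.0000

0.0000


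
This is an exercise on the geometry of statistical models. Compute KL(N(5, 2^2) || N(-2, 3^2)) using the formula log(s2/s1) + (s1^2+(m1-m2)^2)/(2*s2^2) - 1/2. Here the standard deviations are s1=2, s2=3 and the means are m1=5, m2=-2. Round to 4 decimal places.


KL divergence between normal distributions:
KL = log(s2/s1) + (s1^2 + (m1-m2)^2)/(2*s2^2) - 1/2.
log(3/2) = 0.405465.
(2^2 + (5--2)^2)/(2*3^2) = (4 + 49)/18 = 2.944444.
KL = 0.405465 + 2.944444 - 0.5 = 2.8499

2.8499


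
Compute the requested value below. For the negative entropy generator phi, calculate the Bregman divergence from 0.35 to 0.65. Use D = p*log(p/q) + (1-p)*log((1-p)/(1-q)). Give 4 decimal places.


Bregman divergence with negative entropy generator:
D = p*log(p/q) + (1-p)*log((1-p)/(1-q)).
p = 0.35, q = 0.65.
p*log(p/q) = 0.35*log(0.35/0.65) = -0.216664.
(1-p)*log((1-p)/(1-q)) = 0.65*log(0.65/0.35) = 0.402375.
D = -0.216664 + 0.402375 = 0.1857

0.1857


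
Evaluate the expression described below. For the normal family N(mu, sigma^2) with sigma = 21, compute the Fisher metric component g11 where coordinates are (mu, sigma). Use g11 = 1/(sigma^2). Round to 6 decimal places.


For the 2-parameter normal family, the Fisher metric has:
  g11 = 1/sigma^2, g22 = 2/sigma^2.
sigma = 21, sigma^2 = 441.
g11 = 0.002268

0.002268


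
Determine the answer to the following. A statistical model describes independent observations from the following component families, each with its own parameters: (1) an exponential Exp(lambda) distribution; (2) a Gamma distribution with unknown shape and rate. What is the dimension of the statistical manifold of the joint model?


The dimension of a statistical manifold equals the number of free
(independent) real parameters of the model. For a product of independent
blocks the parameter counts add.
- exponential (lambda): 1.
- Gamma (shape, rate): 2.
Total = 1 + 2 = 3.
Dimension = 3

3


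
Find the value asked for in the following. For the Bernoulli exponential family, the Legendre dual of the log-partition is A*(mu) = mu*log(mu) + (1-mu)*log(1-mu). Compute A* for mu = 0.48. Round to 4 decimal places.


Legendre transform for Bernoulli:
A*(mu) = mu*log(mu) + (1-mu)*log(1-mu).
mu = 0.48, 1-mu = 0.52.
mu*log(mu) = 0.48*log(0.48) = -0.352305.
(1-mu)*log(1-mu) = 0.52*log(0.52) = -0.340042.
A* = -0.352305 + -0.340042 = -0.6923

-0.6923


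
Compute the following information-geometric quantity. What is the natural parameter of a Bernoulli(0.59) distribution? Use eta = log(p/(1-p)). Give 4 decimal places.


Natural parameter for Bernoulli: eta = log(p/(1-p)).
p = 0.59, 1-p = 0.41.
p/(1-p) = 1.439024.
eta = log(1.439024) = 0.3640

0.3640


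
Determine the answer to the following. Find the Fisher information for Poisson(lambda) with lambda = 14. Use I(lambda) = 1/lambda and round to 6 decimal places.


Fisher information for Poisson: I(lambda) = 1/lambda.
lambda = 14.
I(lambda) = 1/14 = 0.071429

0.071429


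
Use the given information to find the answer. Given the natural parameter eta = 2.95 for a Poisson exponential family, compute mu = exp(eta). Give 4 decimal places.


Expectation parameter for Poisson exponential family:
mu = exp(eta).
eta = 2.95.
mu = exp(2.95) = 19.1060

19.1060


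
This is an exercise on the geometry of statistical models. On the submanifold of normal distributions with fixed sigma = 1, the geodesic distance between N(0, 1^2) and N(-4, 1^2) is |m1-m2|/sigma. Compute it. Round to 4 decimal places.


On the fixed-variance normal subfamily, geodesic distance = |m1-m2|/sigma.
|0 - -4| = 4.
sigma = 1.
d = 4/1 = 4.0000

4.0000


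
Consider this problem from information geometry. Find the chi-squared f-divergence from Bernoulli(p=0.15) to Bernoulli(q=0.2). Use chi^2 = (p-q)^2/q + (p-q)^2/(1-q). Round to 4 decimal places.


Chi-squared divergence between Bernoulli distributions:
chi^2 = (p-q)^2/q + (p-q)^2/(1-q).
p = 0.15, q = 0.2, p-q = -0.05.
(p-q)^2 = 0.0025.
term1 = 0.0025/0.2 = 0.0125.
term2 = 0.0025/0.8 = 0.003125.
chi^2 = 0.0125 + 0.003125 = 0.0156

0.0156


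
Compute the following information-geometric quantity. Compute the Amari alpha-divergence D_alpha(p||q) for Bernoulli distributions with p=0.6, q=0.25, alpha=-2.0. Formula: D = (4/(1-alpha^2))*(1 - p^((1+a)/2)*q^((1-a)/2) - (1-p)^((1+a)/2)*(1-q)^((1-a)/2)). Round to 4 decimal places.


Amari alpha-divergence:
D = (4/(1-alpha^2))*(1 - p^((1+a)/2)*q^((1-a)/2) - (1-p)^((1+a)/2)*(1-q)^((1-a)/2)).
alpha = -2.0, p = 0.6, q = 0.25.
e1 = (1+alpha)/2 = -0.5, e2 = (1-alpha)/2 = 1.5.
t1 = p^e1 * q^e2 = 0.6^-0.5 * 0.25^1.5 = 0.161374.
t2 = (1-p)^e1 * (1-q)^e2 = 0.4^-0.5 * 0.75^1.5 = 1.02698.
4/(1-alpha^2) = -1.333333.
D = -1.333333*(1 - 0.161374 - 1.02698) = 0.2511

0.2511


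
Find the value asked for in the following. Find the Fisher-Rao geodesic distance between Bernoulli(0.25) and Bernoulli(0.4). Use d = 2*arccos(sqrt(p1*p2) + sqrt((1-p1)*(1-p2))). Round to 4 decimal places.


Geodesic distance on Bernoulli manifold:
d(p1,p2) = 2*arccos(sqrt(p1*p2) + sqrt((1-p1)*(1-p2))).
sqrt(p1*p2) = sqrt(0.25*0.4) = 0.316228.
sqrt((1-p1)*(1-p2)) = sqrt(0.75*0.6) = 0.67082.
arg = 0.316228 + 0.67082 = 0.987048.
d = 2*arccos(0.987048) = 0.3222

0.3222


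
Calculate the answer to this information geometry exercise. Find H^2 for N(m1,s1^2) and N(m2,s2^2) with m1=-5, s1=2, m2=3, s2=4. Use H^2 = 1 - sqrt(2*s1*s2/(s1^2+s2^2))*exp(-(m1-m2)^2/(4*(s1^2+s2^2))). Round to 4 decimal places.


Squared Hellinger distance for Gaussians:
H^2 = 1 - sqrt(2*s1*s2/(s1^2+s2^2)) * exp(-(m1-m2)^2/(4*(s1^2+s2^2))).
s1^2 = 4, s2^2 = 16, s1^2+s2^2 = 20.
sqrt(2*2*4/(20)) = 0.894427.
(m1-m2)^2 = (-8)^2 = 64.
exp(-64/(4*20)) = exp(-0.8) = 0.449329.
H^2 = 1 - 0.894427*0.449329 = 0.5981

0.5981


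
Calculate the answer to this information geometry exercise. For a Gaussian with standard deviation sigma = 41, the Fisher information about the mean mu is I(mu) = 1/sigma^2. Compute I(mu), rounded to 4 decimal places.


The Fisher information for the mean of a normal distribution is I(mu) = 1/sigma^2.
sigma = 41, so sigma^2 = 1681.
I(mu) = 1/1681 = 0.0006

0.0006


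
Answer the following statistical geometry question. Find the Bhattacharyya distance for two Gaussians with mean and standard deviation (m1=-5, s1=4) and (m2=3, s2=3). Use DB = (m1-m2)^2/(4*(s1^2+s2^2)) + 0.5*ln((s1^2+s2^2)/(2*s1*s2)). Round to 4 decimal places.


Bhattacharyya distance between two Gaussians:
DB = (m1-m2)^2/(4*(s1^2+s2^2)) + (1/2)*ln((s1^2+s2^2)/(2*s1*s2)).
(m1-m2)^2 = (-8)^2 = 64.
s1^2+s2^2 = 16 + 9 = 25.
term1 = 64/100 = 0.64.
term2 = 0.5*ln(25/24.0) = 0.020411.
DB = 0.64 + 0.020411 = 0.6604

0.6604


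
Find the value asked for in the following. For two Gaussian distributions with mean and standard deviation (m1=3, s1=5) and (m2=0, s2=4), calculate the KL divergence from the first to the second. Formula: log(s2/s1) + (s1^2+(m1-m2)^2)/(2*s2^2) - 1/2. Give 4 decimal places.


KL divergence between normal distributions:
KL = log(s2/s1) + (s1^2 + (m1-m2)^2)/(2*s2^2) - 1/2.
log(4/5) = -0.223144.
(5^2 + (3-0)^2)/(2*4^2) = (25 + 9)/32 = 1.0625.
KL = -0.223144 + 1.0625 - 0.5 = 0.3394

0.3394


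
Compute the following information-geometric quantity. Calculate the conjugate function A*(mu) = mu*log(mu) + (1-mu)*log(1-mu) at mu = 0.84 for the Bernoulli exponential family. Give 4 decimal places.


Legendre transform for Bernoulli:
A*(mu) = mu*log(mu) + (1-mu)*log(1-mu).
mu = 0.84, 1-mu = 0.16.
mu*log(mu) = 0.84*log(0.84) = -0.146457.
(1-mu)*log(1-mu) = 0.16*log(0.16) = -0.293213.
A* = -0.146457 + -0.293213 = -0.4397

-0.4397


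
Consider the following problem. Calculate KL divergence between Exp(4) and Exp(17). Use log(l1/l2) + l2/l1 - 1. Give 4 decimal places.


KL divergence for exponential family:
KL = log(l1/l2) + l2/l1 - 1.
log(4/17) = -1.446919.
17/4 = 4.25.
KL = -1.446919 + 4.25 - 1 = 1.8031

1.8031


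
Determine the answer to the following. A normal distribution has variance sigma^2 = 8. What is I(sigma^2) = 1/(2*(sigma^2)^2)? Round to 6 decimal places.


Fisher information for variance: I(sigma^2) = 1/(2*sigma^4).
sigma^2 = 8, so sigma^4 = 64.
I = 1/(2*64) = 1/128 = 0.007813

0.007813
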